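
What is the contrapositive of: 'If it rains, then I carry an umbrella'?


Original: If it rains, then I carry an umbrella
Contrapositive: If ¬Q, then ¬P
Negate Q: not (I carry an umbrella)
Negate P: not (it rains)

If not (I carry an umbrella), then not (it rains).


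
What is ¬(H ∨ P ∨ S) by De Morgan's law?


De Morgan's law: ¬(P ∨ Q ∨ R) ≡ ¬P ∧ ¬Q ∧ ¬R
¬(H ∨ P ∨ S) = ¬H ∧ ¬P ∧ ¬S

¬H ∧ ¬P ∧ ¬S


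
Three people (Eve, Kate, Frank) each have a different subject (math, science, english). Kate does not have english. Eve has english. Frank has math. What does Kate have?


From clues:
  Frank → math
  Eve → english
By elimination, Kate gets the remaining.

science


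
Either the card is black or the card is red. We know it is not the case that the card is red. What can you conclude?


Disjunctive syllogism: P ∨ Q, ¬P ⊢ Q
Disjunction: the card is black ∨ the card is red
We know it is not the case that the card is red.
By disjunctive syllogism, the other disjunct must be true.

The card is black


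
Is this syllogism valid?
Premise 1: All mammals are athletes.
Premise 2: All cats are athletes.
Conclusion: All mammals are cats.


Premise 1: All mammals are athletes.
Premise 2: All cats are athletes.
Conclusion: All mammals are cats.
Fallacy: undistributed middle. athletes is predicate in both.
Counterexample: mammals and cats could be disjoint subsets of athletes.

Invalid


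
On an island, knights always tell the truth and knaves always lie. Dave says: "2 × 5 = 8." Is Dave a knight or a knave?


Statement: "2 × 5 = 8."
Actual: 2 × 5 = 10
Claimed: 8
Statement is FALSE → Dave lies → Knave

Knave


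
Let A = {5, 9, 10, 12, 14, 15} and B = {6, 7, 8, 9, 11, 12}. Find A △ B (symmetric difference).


A = {5, 9, 10, 12, 14, 15}
B = {6, 7, 8, 9, 11, 12}
Operation: symmetric difference
In A only: [5, 10, 14, 15], in B only: [6, 7, 8, 11]

{5, 6, 7, 8, 10, 11, 14, 15}


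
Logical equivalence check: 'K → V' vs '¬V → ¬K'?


Expression 1: K → V
Expression 2: ¬V → ¬K
Truth table (K V | Expr1 Expr2):
  T T |   T     T
  T F |   F     F
  F T |   T     T
  F F |   T     T
All 4 rows agree, so the expressions are logically equivalent.

Yes


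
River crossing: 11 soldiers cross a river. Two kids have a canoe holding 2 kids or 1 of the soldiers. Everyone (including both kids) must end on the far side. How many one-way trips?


Per crossing of one of the soldiers: kids→, one←, one of the soldiers→, one← = 4 trips
11 × 4 = 44, + 1 final kids→ = 45
Minimum trips = 45

45


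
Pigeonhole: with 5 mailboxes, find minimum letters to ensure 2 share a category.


Pigeonhole: to guarantee k in one of n categories, need (k-1)×n + 1.
k = 2, n = 5
Minimum = (2-1) × 5 + 1 = 1 × 5 + 1

6


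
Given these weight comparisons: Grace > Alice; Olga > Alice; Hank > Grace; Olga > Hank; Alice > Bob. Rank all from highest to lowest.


Constraints: Grace > Alice; Olga > Alice; Hank > Grace; Olga > Hank; Alice > Bob
Method: at each step, the next-highest is the one remaining person who never appears on the smaller side of a constraint between remaining people.
  Step 1: remaining {Hank, Olga, Alice, Grace, Bob}; on the smaller side: {Hank, Alice, Grace, Bob} → Olga is next (Olga > Alice; Olga > Hank).
  Step 2: remaining {Hank, Alice, Grace, Bob}; on the smaller side: {Alice, Grace, Bob} → Hank is next (Hank > Grace).
  Step 3: remaining {Alice, Grace, Bob}; on the smaller side: {Alice, Bob} → Grace is next (Grace > Alice).
  Step 4: remaining {Alice, Bob}; on the smaller side: {Bob} → Alice is next (Alice > Bob).
  Step 5: only Bob remains → lowest.
Final ranking (highest to lowest):

Olga > Hank > Grace > Alice > Bob


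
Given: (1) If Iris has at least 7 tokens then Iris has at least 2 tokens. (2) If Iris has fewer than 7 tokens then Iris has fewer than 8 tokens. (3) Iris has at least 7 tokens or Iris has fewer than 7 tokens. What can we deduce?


Constructive dilemma: (P → Q) ∧ (R → S), P ∨ R ⊢ Q ∨ S
Premise 1: Iris has at least 7 tokens → Iris has at least 2 tokens
Premise 2: Iris has fewer than 7 tokens → Iris has fewer than 8 tokens
Premise 3: Iris has at least 7 tokens ∨ Iris has fewer than 7 tokens
Case 1: Assuming Iris has at least 7 tokens, then by Premise 1, Iris has at least 2 tokens.
Case 2: Assuming Iris has fewer than 7 tokens, then by Premise 2, Iris has fewer than 8 tokens.
Since one of Iris has at least 7 tokens or Iris has fewer than 7 tokens must hold, we get Iris has at least 2 tokens or Iris has fewer than 8 tokens.

Iris has at least 2 tokens or Iris has fewer than 8 tokens.


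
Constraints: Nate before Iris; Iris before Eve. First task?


Constraints: Nate before Iris; Iris before Eve
The first task can have nothing scheduled before it, so it must never appear on the right of a 'before'.
Tasks appearing after some 'before': Iris, Eve.
The only task not in that list is Nate → it is first.

Nate


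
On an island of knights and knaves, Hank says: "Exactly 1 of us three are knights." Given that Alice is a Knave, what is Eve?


Hank claims exactly 1 knights among Hank, Alice, Eve.
Given: Alice is a Knave.

Case 1: Hank is a Knight (tells truth)
  Then exactly 1 of the three are knights.
  Counting Hank, Alice: 1 knight(s) so far. Need 0 more → Eve = Knave.
Case 2: Hank is a Knave (lies)
  Then the count is NOT 1.
  If Eve = Knight, count = 1 = 1 → claim would be true, contradicts lie.
  If Eve = Knave, count = 0 ≠ 1 → lie confirmed ✓

Eve is a Knave.

Knave


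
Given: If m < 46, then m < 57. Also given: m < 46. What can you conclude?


Modus ponens: P → Q, P ⊢ Q
P: m < 46
Q: m < 57
We have P → Q and P is true.
By modus ponens, Q must be true.

m < 57


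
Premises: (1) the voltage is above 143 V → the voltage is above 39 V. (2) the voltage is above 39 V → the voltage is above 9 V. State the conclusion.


Hypothetical syllogism: P → Q, Q → R ⊢ P → R
Premise 1: the voltage is above 143 V → the voltage is above 39 V
Premise 2: the voltage is above 39 V → the voltage is above 9 V
Chain the implications: the middle term (the voltage is above 39 V) links the two.
Conclusion: If the voltage is above 143 V, then the voltage is above 9 V.

If the voltage is above 143 V, then the voltage is above 9 V.


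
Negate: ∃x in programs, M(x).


Original: ∃x M(x)
Rule: ¬∀→∃, ¬∃→∀, negate predicate.
Negation: ∀x ¬M(x)

∀x ¬M(x)


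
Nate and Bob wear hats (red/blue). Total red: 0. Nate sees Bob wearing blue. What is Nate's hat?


Total red = 0, Bob = blue
Red accounted for: 0
Remaining for Nate: 0
Nate's hat is blue.

blue


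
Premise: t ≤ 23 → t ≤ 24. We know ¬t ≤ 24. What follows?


Modus tollens: P → Q, ¬Q ⊢ ¬P
P: t ≤ 23
Q: t ≤ 24
We have P → Q and Q is false.
By modus tollens, P must be false.

It is not the case that t ≤ 23


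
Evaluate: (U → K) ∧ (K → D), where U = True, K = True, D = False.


U = True, K = True, D = False
Step 1: U → K is false only when U=True and K=False. Result: True
Step 2: K → D is false only when K=True and D=False. Result: False
Step 3: True ∧ False = False

False


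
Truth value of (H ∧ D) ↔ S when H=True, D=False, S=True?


H = True, D = False, S = True
Expression: (H ∧ D) ↔ S
Step 1: H ∧ D = True AND False = False
Step 2: (False) ↔ S = (False iff True) = False

False


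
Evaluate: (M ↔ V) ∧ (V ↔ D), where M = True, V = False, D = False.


M = True, V = False, D = False
Step 1: M ↔ V is true when M and V have the same value. Result: False
Step 2: V ↔ D is true when V and D have the same value. Result: True
Step 3: False ∧ True = False

False


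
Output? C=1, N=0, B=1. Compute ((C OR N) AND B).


C OR N = 1|0 = 1
1 AND 1 = 1

1


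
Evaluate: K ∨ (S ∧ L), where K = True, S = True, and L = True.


K = True, S = True, L = True
Step 1: S ∧ L = True AND True = True
Step 2: K ∨ True = True OR True = True
AND evaluated first (higher precedence); then OR applied.

True


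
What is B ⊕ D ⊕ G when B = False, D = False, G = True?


B = False, D = False, G = True
Step 1: B ⊕ D = False XOR False = False
Step 2: False ⊕ G = False XOR True = True
XOR is true when an odd number of operands are true.

True


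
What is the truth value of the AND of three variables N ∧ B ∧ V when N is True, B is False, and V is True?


N = True, B = False, V = True
Step 1: N ∧ B = True AND False = False
Step 2: (False) ∧ V = (False) AND True = False
AND is true only when ALL operands are true.

False


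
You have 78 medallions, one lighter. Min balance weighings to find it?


Each weighing has 3 outcomes (left heavy / balance / right heavy), so k weighings distinguish at most 3^k cases; splitting into three near-equal groups achieves this.
Need 3^k ≥ 78: 3^3 = 27 < 78 ≤ 3^4 = 81
k = ⌈log₃(78)⌉ = 4

4


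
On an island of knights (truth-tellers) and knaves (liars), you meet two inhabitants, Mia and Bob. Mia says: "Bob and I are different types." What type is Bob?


Mia says: "Bob and I are different types."
Case 1: Mia is a Knight (truth-teller)
  Statement is true → they ARE different → Bob is a Knave
Case 2: Mia is a Knave (liar)
  Statement is false → they are NOT different → Bob is a Knave
In both cases, Bob is a Knave.

Knave


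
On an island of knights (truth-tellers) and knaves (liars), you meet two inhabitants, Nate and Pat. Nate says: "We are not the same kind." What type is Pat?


Nate says: "We are not the same kind."
Case 1: Nate is a Knight (truth-teller)
  Statement is true → they ARE different → Pat is a Knave
Case 2: Nate is a Knave (liar)
  Statement is false → they are NOT different → Pat is a Knave
In both cases, Pat is a Knave.

Knave


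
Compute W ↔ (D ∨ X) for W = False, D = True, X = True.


W = False, D = True, X = True
Step 1: D ∨ X = True OR True = True
Step 2: W ↔ (True): true when both sides have same truth value.
Result: False ↔ True = False

False


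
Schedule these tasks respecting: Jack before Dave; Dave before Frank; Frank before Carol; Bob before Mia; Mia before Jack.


Constraints: Jack before Dave; Dave before Frank; Frank before Carol; Bob before Mia; Mia before Jack
Method: repeatedly schedule the remaining task that has no remaining task required before it.
  Step 1: remaining {Carol, Bob, Dave, Jack, Mia, Frank}; every task except Bob still has a predecessor pending → schedule Bob.
  Step 2: remaining {Carol, Dave, Jack, Mia, Frank}; every task except Mia still has a predecessor pending → schedule Mia.
  Step 3: remaining {Carol, Dave, Jack, Frank}; every task except Jack still has a predecessor pending → schedule Jack.
  Step 4: remaining {Carol, Dave, Frank}; every task except Dave still has a predecessor pending → schedule Dave.
  Step 5: remaining {Carol, Frank}; every task except Frank still has a predecessor pending → schedule Frank.
  Step 6: only Carol remains → schedule Carol.
Resulting order:

Bob → Mia → Jack → Dave → Frank → Carol


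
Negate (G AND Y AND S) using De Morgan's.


De Morgan's law: ¬(P ∧ Q ∧ R) ≡ ¬P ∨ ¬Q ∨ ¬R
¬(G ∧ Y ∧ S) = ¬G ∨ ¬Y ∨ ¬S

¬G ∨ ¬Y ∨ ¬S


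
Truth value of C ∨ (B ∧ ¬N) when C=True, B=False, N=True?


C = True, B = False, N = True
Expression: C ∨ (B ∧ ¬N)
Step 1: ¬N = NOT True = False
Step 2: B ∧ ¬N = False AND False = False
Step 3: C ∨ (False) = True OR False = True

True


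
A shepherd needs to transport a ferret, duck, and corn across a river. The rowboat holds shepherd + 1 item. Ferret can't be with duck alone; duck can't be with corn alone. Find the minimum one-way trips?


1. shepherd+duck → 2. shepherd ← 3. shepherd+ferret → 4. shepherd+duck ← 5. shepherd+corn → 6. shepherd ← 7. shepherd+duck →
Minimum trips = 7

7


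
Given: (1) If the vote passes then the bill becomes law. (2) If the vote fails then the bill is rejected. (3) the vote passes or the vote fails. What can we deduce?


Constructive dilemma: (P → Q) ∧ (R → S), P ∨ R ⊢ Q ∨ S
Premise 1: the vote passes → the bill becomes law
Premise 2: the vote fails → the bill is rejected
Premise 3: the vote passes ∨ the vote fails
Case 1: Assuming the vote passes, then by Premise 1, the bill becomes law.
Case 2: Assuming the vote fails, then by Premise 2, the bill is rejected.
Since one of the vote passes or the vote fails must hold, we get the bill becomes law or the bill is rejected.

The bill becomes law or the bill is rejected.


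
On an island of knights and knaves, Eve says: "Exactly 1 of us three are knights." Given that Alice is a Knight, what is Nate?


Eve claims exactly 1 knights among Eve, Alice, Nate.
Given: Alice is a Knight.

Case 1: Eve is a Knight (tells truth)
  Then exactly 1 of the three are knights.
  Counting Eve, Alice: 2 knight(s) so far. Need -1 more → impossible.
Case 2: Eve is a Knave (lies)
  Then the count is NOT 1.
  If Nate = Knave, count = 1 = 1 → claim would be true, contradicts lie.
  If Nate = Knight, count = 2 ≠ 1 → lie confirmed ✓

Nate is a Knight.

Knight


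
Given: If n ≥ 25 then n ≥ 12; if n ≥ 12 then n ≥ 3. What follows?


Hypothetical syllogism: P → Q, Q → R ⊢ P → R
Premise 1: n ≥ 25 → n ≥ 12
Premise 2: n ≥ 12 → n ≥ 3
Chain the implications: the middle term (n ≥ 12) links the two.
Conclusion: If n ≥ 25, then n ≥ 3.

If n ≥ 25, then n ≥ 3.


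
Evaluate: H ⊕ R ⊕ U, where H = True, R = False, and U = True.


H = True, R = False, U = True
Step 1: H ⊕ R = True XOR False = True
Step 2: True ⊕ U = True XOR True = False
XOR is true when an odd number of operands are true.

False


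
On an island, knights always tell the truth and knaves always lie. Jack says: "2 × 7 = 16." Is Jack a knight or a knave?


Statement: "2 × 7 = 16."
Actual: 2 × 7 = 14
Claimed: 16
Statement is FALSE → Jack lies → Knave

Knave


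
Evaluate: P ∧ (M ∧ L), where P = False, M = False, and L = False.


P = False, M = False, L = False
Step 1: M ∧ L = False AND False = False
Step 2: P ∧ False = False AND False = False
AND is true only when ALL operands are true.

False


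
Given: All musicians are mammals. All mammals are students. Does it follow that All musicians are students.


Premise 1: All musicians are mammals.
Premise 2: All mammals are students.
Conclusion: All musicians are students.
Barbara syllogism (AAA-1): All A are B, All B are C → All A are C.
Middle term (mammals) distributed in premise 2.

Valid


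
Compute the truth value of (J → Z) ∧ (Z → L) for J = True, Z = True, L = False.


J = True, Z = True, L = False
Step 1: J → Z is false only when J=True and Z=False. Result: True
Step 2: Z → L is false only when Z=True and L=False. Result: False
Step 3: True ∧ False = False

False


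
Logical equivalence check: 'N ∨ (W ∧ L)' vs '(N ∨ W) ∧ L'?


Expression 1: N ∨ (W ∧ L)
Expression 2: (N ∨ W) ∧ L
Truth table (N W L | Expr1 Expr2):
  T T T |   T     T
  T T F |   T     F   ← differ
  T F T |   T     T
  T F F |   T     F   ← differ
  F T T |   T     T
  F T F |   F     F
  F F T |   F     F
  F F F |   F     F
Counterexample: N=T, W=T, L=F gives Expr1 = T but Expr2 = F, so the expressions are NOT logically equivalent.

No


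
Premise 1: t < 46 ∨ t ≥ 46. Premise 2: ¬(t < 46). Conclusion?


Disjunctive syllogism: P ∨ Q, ¬P ⊢ Q
Disjunction: t < 46 ∨ t ≥ 46
We know it is not the case that t < 46.
By disjunctive syllogism, the other disjunct must be true.

t ≥ 46


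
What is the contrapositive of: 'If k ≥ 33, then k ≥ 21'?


Original: If k ≥ 33, then k ≥ 21
Contrapositive: If ¬Q, then ¬P
Negate Q: not (k ≥ 21)
Negate P: not (k ≥ 33)

If not (k ≥ 21), then not (k ≥ 33).


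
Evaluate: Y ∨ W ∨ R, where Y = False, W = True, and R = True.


Y = False, W = True, R = True
Step 1: Y ∨ W = False OR True = True
Step 2: True ∨ R = True OR True = True
OR is true when at least one operand is true.

True


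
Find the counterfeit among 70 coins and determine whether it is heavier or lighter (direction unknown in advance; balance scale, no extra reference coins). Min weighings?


Let n = 70. 140 possibilities (n coins × lighter/heavier); each weighing has 3 outcomes.
Bound for k weighings: say the first weighing puts j coins on each pan. If it tips, the 2j weighed coins remain suspects (each with a known direction) and k-1 weighings give 3^(k-1) outcomes; 3^(k-1) is odd, so 2j ≤ 3^(k-1) - 1. If it balances, the n - 2j unweighed coins remain with direction unknown: 2(n - 2j) ≤ 3^(k-1) - 1 by the same parity argument. Adding, n ≤ (3^(k-1) - 1) + (3^(k-1) - 1)/2 = (3^k - 3)/2, and the classical three-group strategy achieves this (3 coins in 2 weighings, 12 in 3, 39 in 4, 120 in 5).
So we need the smallest k with (3^k - 3)/2 ≥ 70.
k = 4: (3^4 - 3)/2 = 39 < 70 ✗
k = 5: (3^5 - 3)/2 = 120 ≥ 70 ✓

5


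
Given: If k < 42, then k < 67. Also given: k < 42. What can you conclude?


Modus ponens: P → Q, P ⊢ Q
P: k < 42
Q: k < 67
We have P → Q and P is true.
By modus ponens, Q must be true.

k < 67


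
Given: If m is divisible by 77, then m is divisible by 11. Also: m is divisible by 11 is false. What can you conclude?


Modus tollens: P → Q, ¬Q ⊢ ¬P
P: m is divisible by 77
Q: m is divisible by 11
We have P → Q and Q is false.
By modus tollens, P must be false.

It is not the case that m is divisible by 77


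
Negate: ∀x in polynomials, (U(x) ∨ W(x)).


Original: ∀x (U(x) ∨ W(x))
Rule: ¬∀→∃, ¬∃→∀, negate predicate.
Negation: ∃x (¬U(x) ∧ ¬W(x))

∃x (¬U(x) ∧ ¬W(x))


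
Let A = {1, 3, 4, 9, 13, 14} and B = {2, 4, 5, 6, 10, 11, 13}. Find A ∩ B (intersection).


A = {1, 3, 4, 9, 13, 14}
B = {2, 4, 5, 6, 10, 11, 13}
Operation: intersection
Elements in both: 4, 13

{4, 13}


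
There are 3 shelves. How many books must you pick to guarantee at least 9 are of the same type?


Pigeonhole: to guarantee k in one of n categories, need (k-1)×n + 1.
k = 9, n = 3
Minimum = (9-1) × 3 + 1 = 8 × 3 + 1

25


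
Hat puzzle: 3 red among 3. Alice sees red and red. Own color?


Total red = 3, seen red = 2
Own red = 3 - 2 = 1
Alice's hat is red.

red


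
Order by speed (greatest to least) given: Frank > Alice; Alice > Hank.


Constraints: Frank > Alice; Alice > Hank
Method: at each step, the next-highest is the one remaining person who never appears on the smaller side of a constraint between remaining people.
  Step 1: remaining {Hank, Frank, Alice}; on the smaller side: {Hank, Alice} → Frank is next (Frank > Alice).
  Step 2: remaining {Hank, Alice}; on the smaller side: {Hank} → Alice is next (Alice > Hank).
  Step 3: only Hank remains → lowest.
Final ranking (highest to lowest):

Frank > Alice > Hank


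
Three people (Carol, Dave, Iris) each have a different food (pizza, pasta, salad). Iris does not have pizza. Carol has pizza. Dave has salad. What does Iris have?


From clues:
  Carol → pizza
  Dave → salad
By elimination, Iris gets the remaining.

pasta


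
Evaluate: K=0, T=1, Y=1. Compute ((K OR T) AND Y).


K OR T = 0|1 = 1
1 AND 1 = 1

1


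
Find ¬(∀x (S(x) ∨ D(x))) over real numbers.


Original: ∀x (S(x) ∨ D(x))
Rule: ¬∀→∃, ¬∃→∀, negate predicate.
Negation: ∃x (¬S(x) ∧ ¬D(x))

∃x (¬S(x) ∧ ¬D(x))


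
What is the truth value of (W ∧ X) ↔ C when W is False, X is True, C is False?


W = False, X = True, C = False
Step 1: W ∧ X = False AND True = False
Step 2: (False) ↔ C: true when both sides have same truth value.
Result: False ↔ False = True

True


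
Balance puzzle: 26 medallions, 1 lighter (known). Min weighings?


Each weighing has 3 outcomes (left heavy / balance / right heavy), so k weighings distinguish at most 3^k cases; splitting into three near-equal groups achieves this.
Need 3^k ≥ 26: 3^2 = 9 < 26 ≤ 3^3 = 27
k = ⌈log₃(26)⌉ = 3

3


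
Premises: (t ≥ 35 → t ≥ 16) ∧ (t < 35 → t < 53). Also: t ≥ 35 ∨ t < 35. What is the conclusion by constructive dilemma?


Constructive dilemma: (P → Q) ∧ (R → S), P ∨ R ⊢ Q ∨ S
Premise 1: t ≥ 35 → t ≥ 16
Premise 2: t < 35 → t < 53
Premise 3: t ≥ 35 ∨ t < 35
Case 1: Assuming t ≥ 35, then by Premise 1, t ≥ 16.
Case 2: Assuming t < 35, then by Premise 2, t < 53.
Since one of t ≥ 35 or t < 35 must hold, we get t ≥ 16 or t < 53.

t ≥ 16 or t < 53.


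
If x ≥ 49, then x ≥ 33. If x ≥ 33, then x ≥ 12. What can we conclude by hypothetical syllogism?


Hypothetical syllogism: P → Q, Q → R ⊢ P → R
Premise 1: x ≥ 49 → x ≥ 33
Premise 2: x ≥ 33 → x ≥ 12
Chain the implications: the middle term (x ≥ 33) links the two.
Conclusion: If x ≥ 49, then x ≥ 12.

If x ≥ 49, then x ≥ 12.


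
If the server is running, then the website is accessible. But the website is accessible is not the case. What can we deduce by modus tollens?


Modus tollens: P → Q, ¬Q ⊢ ¬P
P: the server is running
Q: the website is accessible
We have P → Q and Q is false.
By modus tollens, P must be false.

It is not the case that the server is running


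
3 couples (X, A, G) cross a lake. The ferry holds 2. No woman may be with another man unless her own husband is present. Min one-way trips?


Label couples X, A, G (H = husband, W = wife).
Counting alone: 6 people, the ferry carries 2 and someone must bring it back, so each round trip nets at most +1 on the far side until the last crossing → at least 9 trips. The jealousy constraint makes 9 impossible; the shortest valid schedule has 11:
1. WX+WA →  (far: WX,WA; near: HX,HA,HG,WG)
2. WX ←       (far: WA; near: HX,HA,HG,WX,WG)
3. WX+WG →  (far: WX,WA,WG; near: HX,HA,HG)
4. WX ←       (far: WA,WG; near: HX,HA,HG,WX)
5. HA+HG →  (far: HA,WA,HG,WG; near: HX,WX)
6. HA+WA ←  (far: HG,WG; near: HX,WX,HA,WA)
7. HX+HA →  (far: HX,HA,HG,WG; near: WX,WA)
8. WG ←       (far: HX,HA,HG; near: WX,WA,WG)
9. WX+WA →  (far: HX,WX,HA,WA,HG; near: WG)
10. HG ←      (far: HX,WX,HA,WA; near: HG,WG)
11. HG+WG → (far: all six; near: empty)
In every state each wife is either with her husband or with no other man.
Minimum trips = 11

11


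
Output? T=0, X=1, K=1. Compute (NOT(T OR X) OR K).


T OR X = 1
NOT(1) = 0
0 OR 1 = 1

1


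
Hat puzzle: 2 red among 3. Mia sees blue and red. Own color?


Total red = 2, seen red = 1
Own red = 2 - 1 = 1
Mia's hat is red.

red


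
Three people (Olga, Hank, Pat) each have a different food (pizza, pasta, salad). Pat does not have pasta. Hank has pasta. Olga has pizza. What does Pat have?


From clues:
  Olga → pizza
  Hank → pasta
By elimination, Pat gets the remaining.

salad


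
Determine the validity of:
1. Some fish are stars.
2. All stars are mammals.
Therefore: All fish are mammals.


Premise 1: Some fish are stars.
Premise 2: All stars are mammals.
Conclusion: All fish are mammals.
Fallacy: illicit minor. The minor term (fish) is distributed in the conclusion ('All fish ...') but undistributed in its premise ('Some fish are stars' doesn't cover all fish).
Only 'Some fish are mammals' follows, not 'All'.

Invalid


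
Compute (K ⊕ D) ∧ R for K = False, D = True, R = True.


K = False, D = True, R = True
Step 1: K ⊕ D = False XOR True = True
Step 2: True ∧ R = True AND True = True
XOR true when exactly one of K,D is true; then AND with R.

True


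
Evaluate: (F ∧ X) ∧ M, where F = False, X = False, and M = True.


F = False, X = False, M = True
Step 1: F ∧ X = False AND False = False
Step 2: False ∧ M = False AND True = False
AND is true only when ALL operands are true.

False


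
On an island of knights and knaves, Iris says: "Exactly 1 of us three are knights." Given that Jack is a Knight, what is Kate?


Iris claims exactly 1 knights among Iris, Jack, Kate.
Given: Jack is a Knight.

Case 1: Iris is a Knight (tells truth)
  Then exactly 1 of the three are knights.
  Counting Iris, Jack: 2 knight(s) so far. Need -1 more → impossible.
Case 2: Iris is a Knave (lies)
  Then the count is NOT 1.
  If Kate = Knave, count = 1 = 1 → claim would be true, contradicts lie.
  If Kate = Knight, count = 2 ≠ 1 → lie confirmed ✓

Kate is a Knight.

Knight


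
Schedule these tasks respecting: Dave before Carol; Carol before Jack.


Constraints: Dave before Carol; Carol before Jack
Method: repeatedly schedule the remaining task that has no remaining task required before it.
  Step 1: remaining {Carol, Jack, Dave}; every task except Dave still has a predecessor pending → schedule Dave.
  Step 2: remaining {Carol, Jack}; every task except Carol still has a predecessor pending → schedule Carol.
  Step 3: only Jack remains → schedule Jack.
Resulting order:

Dave → Carol → Jack


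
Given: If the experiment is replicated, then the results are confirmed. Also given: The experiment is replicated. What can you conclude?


Modus ponens: P → Q, P ⊢ Q
P: the experiment is replicated
Q: the results are confirmed
We have P → Q and P is true.
By modus ponens, Q must be true.

The results are confirmed


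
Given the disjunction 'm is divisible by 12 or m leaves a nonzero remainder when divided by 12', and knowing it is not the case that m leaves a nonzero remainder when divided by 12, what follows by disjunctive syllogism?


Disjunctive syllogism: P ∨ Q, ¬P ⊢ Q
Disjunction: m is divisible by 12 ∨ m leaves a nonzero remainder when divided by 12
We know it is not the case that m leaves a nonzero remainder when divided by 12.
By disjunctive syllogism, the other disjunct must be true.

m is divisible by 12


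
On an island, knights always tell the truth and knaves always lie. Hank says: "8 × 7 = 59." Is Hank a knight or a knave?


Statement: "8 × 7 = 59."
Actual: 8 × 7 = 56
Claimed: 59
Statement is FALSE → Hank lies → Knave

Knave


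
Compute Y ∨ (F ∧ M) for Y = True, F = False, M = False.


Y = True, F = False, M = False
Step 1: F ∧ M = False AND False = False
Step 2: Y ∨ False = True OR False = True
AND evaluated first (higher precedence); then OR applied.

True


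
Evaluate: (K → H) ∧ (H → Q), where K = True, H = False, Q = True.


K = True, H = False, Q = True
Step 1: K → H is false only when K=True and H=False. Result: False
Step 2: H → Q is false only when H=True and Q=False. Result: True
Step 3: False ∧ True = False

False


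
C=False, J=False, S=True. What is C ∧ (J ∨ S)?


C = False, J = False, S = True
Expression: C ∧ (J ∨ S)
Step 1: J ∨ S = False OR True = True
Step 2: C ∧ (True) = False AND True = False

False


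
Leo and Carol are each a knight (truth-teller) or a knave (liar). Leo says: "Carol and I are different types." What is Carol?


Leo says: "Carol and I are different types."
Case 1: Leo is a Knight (truth-teller)
  Statement is true → they ARE different → Carol is a Knave
Case 2: Leo is a Knave (liar)
  Statement is false → they are NOT different → Carol is a Knave
In both cases, Carol is a Knave.

Knave


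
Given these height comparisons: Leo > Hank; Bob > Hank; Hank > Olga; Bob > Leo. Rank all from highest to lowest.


Constraints: Leo > Hank; Bob > Hank; Hank > Olga; Bob > Leo
Method: at each step, the next-highest is the one remaining person who never appears on the smaller side of a constraint between remaining people.
  Step 1: remaining {Bob, Olga, Hank, Leo}; on the smaller side: {Olga, Hank, Leo} → Bob is next (Bob > Hank; Bob > Leo).
  Step 2: remaining {Olga, Hank, Leo}; on the smaller side: {Olga, Hank} → Leo is next (Leo > Hank).
  Step 3: remaining {Olga, Hank}; on the smaller side: {Olga} → Hank is next (Hank > Olga).
  Step 4: only Olga remains → lowest.
Final ranking (highest to lowest):

Bob > Leo > Hank > Olga


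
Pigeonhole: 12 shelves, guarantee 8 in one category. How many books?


Pigeonhole: to guarantee k in one of n categories, need (k-1)×n + 1.
k = 8, n = 12
Minimum = (8-1) × 12 + 1 = 7 × 12 + 1

85


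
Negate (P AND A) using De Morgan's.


De Morgan's law: ¬(P ∧ Q) ≡ ¬P ∨ ¬Q
¬(P ∧ A) = ¬P ∨ ¬A

¬P ∨ ¬A


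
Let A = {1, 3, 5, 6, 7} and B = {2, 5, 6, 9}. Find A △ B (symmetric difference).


A = {1, 3, 5, 6, 7}
B = {2, 5, 6, 9}
Operation: symmetric difference
In A only: [1, 3, 7], in B only: [2, 9]

{1, 2, 3, 7, 9}


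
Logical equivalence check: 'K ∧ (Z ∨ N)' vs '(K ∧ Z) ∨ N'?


Expression 1: K ∧ (Z ∨ N)
Expression 2: (K ∧ Z) ∨ N
Truth table (K Z N | Expr1 Expr2):
  T T T |   T     T
  T T F |   T     T
  T F T |   T     T
  T F F |   F     F
  F T T |   F     T   ← differ
  F T F |   F     F
  F F T |   F     T   ← differ
  F F F |   F     F
Counterexample: K=F, Z=T, N=T gives Expr1 = F but Expr2 = T, so the expressions are NOT logically equivalent.

No


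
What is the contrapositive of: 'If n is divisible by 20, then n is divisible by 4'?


Original: If n is divisible by 20, then n is divisible by 4
Contrapositive: If ¬Q, then ¬P
Negate Q: not (n is divisible by 4)
Negate P: not (n is divisible by 20)

If not (n is divisible by 4), then not (n is divisible by 20).


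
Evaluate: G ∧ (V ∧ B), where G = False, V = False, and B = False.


G = False, V = False, B = False
Step 1: V ∧ B = False AND False = False
Step 2: G ∧ False = False AND False = False
AND is true only when ALL operands are true.

False


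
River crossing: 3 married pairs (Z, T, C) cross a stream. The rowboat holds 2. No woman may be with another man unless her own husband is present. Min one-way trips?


Label couples Z, T, C (H = husband, W = wife).
Counting alone: 6 people, the rowboat carries 2 and someone must bring it back, so each round trip nets at most +1 on the far side until the last crossing → at least 9 trips. The jealousy constraint makes 9 impossible; the shortest valid schedule has 11:
1. WZ+WT →  (far: WZ,WT; near: HZ,HT,HC,WC)
2. WZ ←       (far: WT; near: HZ,HT,HC,WZ,WC)
3. WZ+WC →  (far: WZ,WT,WC; near: HZ,HT,HC)
4. WZ ←       (far: WT,WC; near: HZ,HT,HC,WZ)
5. HT+HC →  (far: HT,WT,HC,WC; near: HZ,WZ)
6. HT+WT ←  (far: HC,WC; near: HZ,WZ,HT,WT)
7. HZ+HT →  (far: HZ,HT,HC,WC; near: WZ,WT)
8. WC ←       (far: HZ,HT,HC; near: WZ,WT,WC)
9. WZ+WT →  (far: HZ,WZ,HT,WT,HC; near: WC)
10. HC ←      (far: HZ,WZ,HT,WT; near: HC,WC)
11. HC+WC → (far: all six; near: empty)
In every state each wife is either with her husband or with no other man.
Minimum trips = 11

11


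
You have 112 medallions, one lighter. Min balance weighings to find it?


Each weighing has 3 outcomes (left heavy / balance / right heavy), so k weighings distinguish at most 3^k cases; splitting into three near-equal groups achieves this.
Need 3^k ≥ 112: 3^4 = 81 < 112 ≤ 3^5 = 243
k = ⌈log₃(112)⌉ = 5

5


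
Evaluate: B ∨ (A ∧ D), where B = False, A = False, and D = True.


B = False, A = False, D = True
Step 1: A ∧ D = False AND True = False
Step 2: B ∨ False = False OR False = False
AND evaluated first (higher precedence); then OR applied.

False


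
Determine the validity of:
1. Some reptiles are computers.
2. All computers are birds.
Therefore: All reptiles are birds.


Premise 1: Some reptiles are computers.
Premise 2: All computers are birds.
Conclusion: All reptiles are birds.
Fallacy: illicit minor. The minor term (reptiles) is distributed in the conclusion ('All reptiles ...') but undistributed in its premise ('Some reptiles are computers' doesn't cover all reptiles).
Only 'Some reptiles are birds' follows, not 'All'.

Invalid


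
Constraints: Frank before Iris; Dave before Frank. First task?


Constraints: Frank before Iris; Dave before Frank
The first task can have nothing scheduled before it, so it must never appear on the right of a 'before'.
Tasks appearing after some 'before': Iris, Frank.
The only task not in that list is Dave → it is first.

Dave


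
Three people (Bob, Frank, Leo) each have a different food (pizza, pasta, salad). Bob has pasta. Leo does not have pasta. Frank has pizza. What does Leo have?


From clues:
  Bob → pasta
  Frank → pizza
By elimination, Leo gets the remaining.

salad


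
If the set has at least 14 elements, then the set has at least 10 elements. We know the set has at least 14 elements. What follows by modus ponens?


Modus ponens: P → Q, P ⊢ Q
P: the set has at least 14 elements
Q: the set has at least 10 elements
We have P → Q and P is true.
By modus ponens, Q must be true.

The set has at least 10 elements


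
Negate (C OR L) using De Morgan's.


De Morgan's law: ¬(P ∨ Q) ≡ ¬P ∧ ¬Q
¬(C ∨ L) = ¬C ∧ ¬L

¬C ∧ ¬L


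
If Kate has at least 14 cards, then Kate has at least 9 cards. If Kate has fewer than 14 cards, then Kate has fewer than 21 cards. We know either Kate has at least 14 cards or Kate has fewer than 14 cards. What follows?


Constructive dilemma: (P → Q) ∧ (R → S), P ∨ R ⊢ Q ∨ S
Premise 1: Kate has at least 14 cards → Kate has at least 9 cards
Premise 2: Kate has fewer than 14 cards → Kate has fewer than 21 cards
Premise 3: Kate has at least 14 cards ∨ Kate has fewer than 14 cards
Case 1: Assuming Kate has at least 14 cards, then by Premise 1, Kate has at least 9 cards.
Case 2: Assuming Kate has fewer than 14 cards, then by Premise 2, Kate has fewer than 21 cards.
Since one of Kate has at least 14 cards or Kate has fewer than 14 cards must hold, we get Kate has at least 9 cards or Kate has fewer than 21 cards.

Kate has at least 9 cards or Kate has fewer than 21 cards.


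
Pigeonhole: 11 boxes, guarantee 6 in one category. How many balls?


Pigeonhole: to guarantee k in one of n categories, need (k-1)×n + 1.
k = 6, n = 11
Minimum = (6-1) × 11 + 1 = 5 × 11 + 1

56


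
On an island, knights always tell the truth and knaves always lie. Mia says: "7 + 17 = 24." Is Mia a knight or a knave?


Statement: "7 + 17 = 24."
Actual: 7 + 17 = 24
Claimed: 24
Statement is TRUE → Mia tells the truth → Knight

Knight


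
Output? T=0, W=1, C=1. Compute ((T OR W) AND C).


T OR W = 0|1 = 1
1 AND 1 = 1

1


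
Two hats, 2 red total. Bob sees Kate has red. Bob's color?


Total red = 2, Kate = red
Red accounted for: 1
Remaining for Bob: 1
Bob's hat is red.

red


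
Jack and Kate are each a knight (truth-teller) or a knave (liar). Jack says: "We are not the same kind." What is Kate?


Jack says: "We are not the same kind."
Case 1: Jack is a Knight (truth-teller)
  Statement is true → they ARE different → Kate is a Knave
Case 2: Jack is a Knave (liar)
  Statement is false → they are NOT different → Kate is a Knave
In both cases, Kate is a Knave.

Knave


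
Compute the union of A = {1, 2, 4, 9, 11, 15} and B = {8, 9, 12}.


A = {1, 2, 4, 9, 11, 15}
B = {8, 9, 12}
Operation: union
All elements combined: 1, 2, 4, 8, 9, 11, 12, 15

{1, 2, 4, 8, 9, 11, 12, 15}


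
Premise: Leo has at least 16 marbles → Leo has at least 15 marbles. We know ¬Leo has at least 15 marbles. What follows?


Modus tollens: P → Q, ¬Q ⊢ ¬P
P: Leo has at least 16 marbles
Q: Leo has at least 15 marbles
We have P → Q and Q is false.
By modus tollens, P must be false.

It is not the case that Leo has at least 16 marbles


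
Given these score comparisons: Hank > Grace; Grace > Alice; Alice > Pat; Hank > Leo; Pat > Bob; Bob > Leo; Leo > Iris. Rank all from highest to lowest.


Constraints: Hank > Grace; Grace > Alice; Alice > Pat; Hank > Leo; Pat > Bob; Bob > Leo; Leo > Iris
Method: at each step, the next-highest is the one remaining person who never appears on the smaller side of a constraint between remaining people.
  Step 1: remaining {Grace, Pat, Iris, Leo, Bob, Hank, Alice}; on the smaller side: {Grace, Pat, Iris, Leo, Bob, Alice} → Hank is next (Hank > Grace; Hank > Leo).
  Step 2: remaining {Grace, Pat, Iris, Leo, Bob, Alice}; on the smaller side: {Pat, Iris, Leo, Bob, Alice} → Grace is next (Grace > Alice).
  Step 3: remaining {Pat, Iris, Leo, Bob, Alice}; on the smaller side: {Pat, Iris, Leo, Bob} → Alice is next (Alice > Pat).
  Step 4: remaining {Pat, Iris, Leo, Bob}; on the smaller side: {Iris, Leo, Bob} → Pat is next (Pat > Bob).
  Step 5: remaining {Iris, Leo, Bob}; on the smaller side: {Iris, Leo} → Bob is next (Bob > Leo).
  Step 6: remaining {Iris, Leo}; on the smaller side: {Iris} → Leo is next (Leo > Iris).
  Step 7: only Iris remains → lowest.
Final ranking (highest to lowest):

Hank > Grace > Alice > Pat > Bob > Leo > Iris


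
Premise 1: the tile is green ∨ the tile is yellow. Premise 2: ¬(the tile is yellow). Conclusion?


Disjunctive syllogism: P ∨ Q, ¬P ⊢ Q
Disjunction: the tile is green ∨ the tile is yellow
We know it is not the case that the tile is yellow.
By disjunctive syllogism, the other disjunct must be true.

The tile is green


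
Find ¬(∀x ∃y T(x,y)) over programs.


Original: ∀x ∃y T(x,y)
Rule: ¬∀→∃, ¬∃→∀, negate predicate.
Negation: ∃x ∀y ¬T(x,y)

∃x ∀y ¬T(x,y)


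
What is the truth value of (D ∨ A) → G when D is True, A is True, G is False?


D = True, A = True, G = False
Step 1: D ∨ A = True OR True = True
Step 2: (True) → G: false only when antecedent=True and G=False.
Result: False

False


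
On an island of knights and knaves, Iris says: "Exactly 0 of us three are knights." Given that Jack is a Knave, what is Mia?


Iris claims exactly 0 knights among Iris, Jack, Mia.
Given: Jack is a Knave.

Case 1: Iris is a Knight (tells truth)
  Then exactly 0 of the three are knights.
  Counting Iris, Jack: 1 knight(s) so far. Need -1 more → impossible.
Case 2: Iris is a Knave (lies)
  Then the count is NOT 0.
  If Mia = Knave, count = 0 = 0 → claim would be true, contradicts lie.
  If Mia = Knight, count = 1 ≠ 0 → lie confirmed ✓

Mia is a Knight.

Knight


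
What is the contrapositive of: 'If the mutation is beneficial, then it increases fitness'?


Original: If the mutation is beneficial, then it increases fitness
Contrapositive: If ¬Q, then ¬P
Negate Q: not (it increases fitness)
Negate P: not (the mutation is beneficial)

If not (it increases fitness), then not (the mutation is beneficial).


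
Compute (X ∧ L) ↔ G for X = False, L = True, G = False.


X = False, L = True, G = False
Step 1: X ∧ L = False AND True = False
Step 2: (False) ↔ G: true when both sides have same truth value.
Result: False ↔ False = True

True


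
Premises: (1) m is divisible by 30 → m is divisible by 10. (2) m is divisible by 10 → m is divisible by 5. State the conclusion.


Hypothetical syllogism: P → Q, Q → R ⊢ P → R
Premise 1: m is divisible by 30 → m is divisible by 10
Premise 2: m is divisible by 10 → m is divisible by 5
Chain the implications: the middle term (m is divisible by 10) links the two.
Conclusion: If m is divisible by 30, then m is divisible by 5.

If m is divisible by 30, then m is divisible by 5.


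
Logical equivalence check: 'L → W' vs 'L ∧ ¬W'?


Expression 1: L → W
Expression 2: L ∧ ¬W
Truth table (L W | Expr1 Expr2):
  T T |   T     F   ← differ
  T F |   F     T   ← differ
  F T |   T     F   ← differ
  F F |   T     F   ← differ
Counterexample: L=T, W=T gives Expr1 = T but Expr2 = F, so the expressions are NOT logically equivalent.

No


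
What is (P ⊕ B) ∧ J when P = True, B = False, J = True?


P = True, B = False, J = True
Step 1: P ⊕ B = True XOR False = True
Step 2: True ∧ J = True AND True = True
XOR true when exactly one of P,B is true; then AND with J.

True


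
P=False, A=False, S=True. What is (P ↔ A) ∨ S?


P = False, A = False, S = True
Expression: (P ↔ A) ∨ S
Step 1: P ↔ A = (False iff False) (true when values match) = True
Step 2: (True) ∨ S = True OR True = True

True
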